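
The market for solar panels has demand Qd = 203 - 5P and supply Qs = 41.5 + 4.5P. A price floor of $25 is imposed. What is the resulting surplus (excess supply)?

Equilibrium price would be P* = 17, so the floor at 25 binds.
At P = 25: Qd = 78, Qs = 154.
Surplus = 154 − 78 = 76.

Surplus = 76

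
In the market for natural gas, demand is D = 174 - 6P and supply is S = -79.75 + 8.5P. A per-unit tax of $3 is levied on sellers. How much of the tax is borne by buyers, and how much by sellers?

Pre-tax equilibrium: P* = 17.5, Q* = 69.
Tax on sellers shifts supply to S = -79.75 + 8.5(P − 3) = -105.25 + 8.5P.
174 - 6P = -105.25 + 8.5P gives buyer price Pb = 1117/58; sellers receive Ps = 1117/58 − 3 = 943/58.
New quantity: Q = 174 − 6(1117/58) = 1695/29.
Buyer burden = 1117/58 − 17.5 = 51/29; seller burden = 17.5 − 943/58 = 36/29.

Buyers bear 51/29, sellers bear 36/29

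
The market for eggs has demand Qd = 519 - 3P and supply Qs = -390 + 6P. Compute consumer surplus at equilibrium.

Equilibrium: 519 - 3P = -390 + 6P gives P* = 101, Q* = 216.
Demand choke price (Qd = 0): P = 173.
CS = ½(173 − 101)(216) = 7776.

Consumer surplus = 7776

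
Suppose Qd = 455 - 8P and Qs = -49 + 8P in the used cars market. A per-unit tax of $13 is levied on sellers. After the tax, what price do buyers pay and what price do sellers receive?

Pre-tax equilibrium: P* = 31.5, Q* = 203.
Tax on sellers shifts supply to Qs = -49 + 8(P − 13) = -153 + 8P.
455 - 8P = -153 + 8P gives buyer price Pb = 38; sellers receive Ps = 38 − 13 = 25.
New quantity: Q = 455 − 8(38) = 151.

Buyers pay $38, sellers receive $25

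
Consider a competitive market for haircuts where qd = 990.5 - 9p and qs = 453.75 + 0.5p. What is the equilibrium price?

Set qd = qs: 990.5 - 9p = 453.75 + 0.5p.
536.75 = 9.5p, so p* = 56.5.
q* = 990.5 − 9(56.5) = 482.

p* = 56.5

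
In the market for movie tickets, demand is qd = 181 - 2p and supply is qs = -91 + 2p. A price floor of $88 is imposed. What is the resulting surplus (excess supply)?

Surplus = 80

Equilibrium price would be p* = 68, so the floor at 88 binds.
At p = 88: qd = 5, qs = 85.
Surplus = 85 − 5 = 80.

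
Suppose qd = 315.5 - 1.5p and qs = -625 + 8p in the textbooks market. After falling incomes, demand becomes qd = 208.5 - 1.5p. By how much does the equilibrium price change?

Δp = -214/19

Original equilibrium: p* = 99, q* = 167.
New equilibrium: 208.5 - 1.5p = -625 + 8p, so 833.5 = 9.5p and p' = 1667/19; q' = 208.5 − 1.5(1667/19) = 1461/19.
Change in price: 1667/19 − 99 = -214/19.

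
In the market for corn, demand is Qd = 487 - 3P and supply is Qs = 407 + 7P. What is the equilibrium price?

Set Qd = Qs: 487 - 3P = 407 + 7P.
80 = 10P, so P* = 8.
Q* = 487 − 3(8) = 463.

P* = 8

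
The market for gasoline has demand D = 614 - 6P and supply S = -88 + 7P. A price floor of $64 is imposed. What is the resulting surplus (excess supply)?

Surplus = 130

Equilibrium price would be P* = 54, so the floor at 64 binds.
At P = 64: D = 230, S = 360.
Surplus = 360 − 230 = 130.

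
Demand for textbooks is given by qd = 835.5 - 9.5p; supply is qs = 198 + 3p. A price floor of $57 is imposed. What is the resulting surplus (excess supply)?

Surplus = 75

Equilibrium price would be p* = 51, so the floor at 57 binds.
At p = 57: qd = 294, qs = 369.
Surplus = 369 − 294 = 75.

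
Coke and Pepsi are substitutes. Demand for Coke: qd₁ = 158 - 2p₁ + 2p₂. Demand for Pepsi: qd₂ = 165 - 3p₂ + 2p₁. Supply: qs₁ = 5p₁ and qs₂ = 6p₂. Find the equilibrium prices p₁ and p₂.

Market 1: 158 - 2p₁ + 2p₂ = 5p₁ → 7p₁ - 2p₂ = 158.
Market 2: 9p₂ - 2p₁ = 165.
Eliminating p₂: 9×(1) + 2×(2) gives 59p₁ = 1752, so p₁ = 1752/59.
Back-substitute into (2): p₂ = (165 + 2×1752/59) / 9 = 1471/59.

p₁ = 1752/59, p₂ = 1471/59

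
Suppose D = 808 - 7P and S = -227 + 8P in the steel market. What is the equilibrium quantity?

Q* = 325

Set D = S: 808 - 7P = -227 + 8P.
1035 = 15P, so P* = 69.
Q* = 808 − 7(69) = 325.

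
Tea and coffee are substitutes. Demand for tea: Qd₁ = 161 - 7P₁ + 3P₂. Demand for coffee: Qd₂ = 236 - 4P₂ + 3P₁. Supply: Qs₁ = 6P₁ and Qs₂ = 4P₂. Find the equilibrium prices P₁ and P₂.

Market 1: 161 - 7P₁ + 3P₂ = 6P₁ → 13P₁ - 3P₂ = 161.
Market 2: 8P₂ - 3P₁ = 236.
Eliminating P₂: 8×(1) + 3×(2) gives 95P₁ = 1996, so P₁ = 1996/95.
Back-substitute into (2): P₂ = (236 + 3×1996/95) / 8 = 3551/95.

P₁ = 1996/95, P₂ = 3551/95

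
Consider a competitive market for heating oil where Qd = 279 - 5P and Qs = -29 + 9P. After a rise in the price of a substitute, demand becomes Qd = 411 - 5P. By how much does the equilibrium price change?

ΔP = 66/7

Original equilibrium: P* = 22, Q* = 169.
New equilibrium: 411 - 5P = -29 + 9P, so 440 = 14P and P' = 220/7; Q' = 411 − 5(220/7) = 1777/7.
Change in price: 220/7 − 22 = 66/7.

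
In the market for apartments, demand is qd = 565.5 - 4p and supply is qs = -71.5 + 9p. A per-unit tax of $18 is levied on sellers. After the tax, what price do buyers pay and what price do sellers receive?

Pre-tax equilibrium: p* = 49, q* = 369.5.
Tax on sellers shifts supply to qs = -71.5 + 9(p − 18) = -233.5 + 9p.
565.5 - 4p = -233.5 + 9p gives buyer price pb = 799/13; sellers receive ps = 799/13 − 18 = 565/13.
New quantity: q = 565.5 − 4(799/13) = 8311/26.

Buyers pay 799/13, sellers receive 565/13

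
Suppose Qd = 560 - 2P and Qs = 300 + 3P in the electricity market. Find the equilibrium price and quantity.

P* = 52, Q* = 456

Set Qd = Qs: 560 - 2P = 300 + 3P.
260 = 5P, so P* = 52.
Q* = 560 − 2(52) = 456.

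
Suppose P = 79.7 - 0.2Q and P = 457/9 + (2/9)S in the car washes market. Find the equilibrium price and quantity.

P* = 66, Q* = 68.5

Set the two price expressions equal: 79.7 - 0.2Q = 457/9 + (2/9)Q.
2603/90 = (19/45)Q, so Q* = 68.5.
P* = 79.7 − (0.2)(68.5) = 66.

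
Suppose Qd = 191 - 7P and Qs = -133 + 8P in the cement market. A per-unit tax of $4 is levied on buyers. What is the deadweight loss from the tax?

Pre-tax equilibrium: P* = 21.6, Q* = 39.8.
Tax on buyers shifts demand to Qd = 191 − 7(P + 4) = 163 - 7P.
163 - 7P = -133 + 8P gives seller price Ps = 296/15; buyers pay Pb = 296/15 + 4 = 356/15.
New quantity: Q = 191 − 7(356/15) = 373/15.
DWL = ½ × 4 × (39.8 − 373/15) = 448/15.

Deadweight loss = 448/15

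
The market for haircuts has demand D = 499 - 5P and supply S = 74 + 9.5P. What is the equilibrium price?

P* = 850/29

Set D = S: 499 - 5P = 74 + 9.5P.
425 = 14.5P, so P* = 850/29.
Q* = 499 − 5(850/29) = 10221/29.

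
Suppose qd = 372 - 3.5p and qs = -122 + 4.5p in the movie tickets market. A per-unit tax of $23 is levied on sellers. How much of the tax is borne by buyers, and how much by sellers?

Pre-tax equilibrium: p* = 61.75, q* = 155.875.
Tax on sellers shifts supply to qs = -122 + 4.5(p − 23) = -225.5 + 4.5p.
372 - 3.5p = -225.5 + 4.5p gives buyer price pb = 74.6875; sellers receive ps = 74.6875 − 23 = 51.6875.
New quantity: q = 372 − 3.5(74.6875) = 110.59375.
Buyer burden = 74.6875 − 61.75 = 12.9375; seller burden = 61.75 − 51.6875 = 10.0625.

Buyers bear $12.9375, sellers bear $10.0625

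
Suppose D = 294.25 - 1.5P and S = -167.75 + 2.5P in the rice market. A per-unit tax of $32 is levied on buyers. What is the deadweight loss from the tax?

Pre-tax equilibrium: P* = 115.5, Q* = 121.
Tax on buyers shifts demand to D = 294.25 − 1.5(P + 32) = 246.25 - 1.5P.
246.25 - 1.5P = -167.75 + 2.5P gives seller price Ps = 103.5; buyers pay Pb = 103.5 + 32 = 135.5.
New quantity: Q = 294.25 − 1.5(135.5) = 91.
DWL = ½ × 32 × (121 − 91) = 480.

Deadweight loss = 480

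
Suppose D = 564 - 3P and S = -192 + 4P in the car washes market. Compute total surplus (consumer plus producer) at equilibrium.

Total surplus = 16800

Equilibrium: 564 - 3P = -192 + 4P gives P* = 108, Q* = 240.
Demand choke price: P = 188; supply starts at P = 48.
CS = ½(188 − 108)(240) = 9600; PS = ½(108 − 48)(240) = 7200.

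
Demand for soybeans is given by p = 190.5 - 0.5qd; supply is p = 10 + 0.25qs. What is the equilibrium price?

Set the two price expressions equal: 190.5 - 0.5q = 10 + 0.25q.
180.5 = 0.75q, so q* = 722/3.
p* = 190.5 − (0.5)(722/3) = 421/6.

p* = 421/6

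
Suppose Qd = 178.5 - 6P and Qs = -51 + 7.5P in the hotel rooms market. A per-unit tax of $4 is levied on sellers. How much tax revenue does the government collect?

Pre-tax equilibrium: P* = 17, Q* = 76.5.
Tax on sellers shifts supply to Qs = -51 + 7.5(P − 4) = -81 + 7.5P.
178.5 - 6P = -81 + 7.5P gives buyer price Pb = 173/9; sellers receive Ps = 173/9 − 4 = 137/9.
New quantity: Q = 178.5 − 6(173/9) = 379/6.
Revenue = 4 × 379/6 = 758/3.

Tax revenue = 758/3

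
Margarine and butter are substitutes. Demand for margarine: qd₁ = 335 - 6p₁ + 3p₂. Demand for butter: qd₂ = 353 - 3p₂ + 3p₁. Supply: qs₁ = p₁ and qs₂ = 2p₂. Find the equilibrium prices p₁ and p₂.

Market 1: 335 - 6p₁ + 3p₂ = p₁ → 7p₁ - 3p₂ = 335.
Market 2: 5p₂ - 3p₁ = 353.
Eliminating p₂: 5×(1) + 3×(2) gives 26p₁ = 2734, so p₁ = 1367/13.
Back-substitute into (2): p₂ = (353 + 3×1367/13) / 5 = 1738/13.

p₁ = 1367/13, p₂ = 1738/13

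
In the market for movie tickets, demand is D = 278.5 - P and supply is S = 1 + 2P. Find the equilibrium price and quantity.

P* = 92.5, Q* = 186

Set D = S: 278.5 - P = 1 + 2P.
277.5 = 3P, so P* = 92.5.
Q* = 278.5 − 1(92.5) = 186.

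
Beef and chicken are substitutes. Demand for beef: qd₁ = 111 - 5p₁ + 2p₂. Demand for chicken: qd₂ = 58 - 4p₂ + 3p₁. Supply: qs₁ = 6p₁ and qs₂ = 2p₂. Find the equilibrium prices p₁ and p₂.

Market 1: 111 - 5p₁ + 2p₂ = 6p₁ → 11p₁ - 2p₂ = 111.
Market 2: 6p₂ - 3p₁ = 58.
Eliminating p₂: 6×(1) + 2×(2) gives 60p₁ = 782, so p₁ = 391/30.
Back-substitute into (2): p₂ = (58 + 3×391/30) / 6 = 971/60.

p₁ = 391/30, p₂ = 971/60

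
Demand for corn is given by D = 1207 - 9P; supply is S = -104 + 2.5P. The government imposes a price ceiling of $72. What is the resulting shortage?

Shortage = 483

Equilibrium price would be P* = 114, so the ceiling at 72 binds.
At P = 72: D = 1207 − 9(72) = 559, S = -104 + 2.5(72) = 76.
Shortage = 559 − 76 = 483.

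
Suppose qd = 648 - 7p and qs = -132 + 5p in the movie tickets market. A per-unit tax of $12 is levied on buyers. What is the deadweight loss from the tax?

Pre-tax equilibrium: p* = 65, q* = 193.
Tax on buyers shifts demand to qd = 648 − 7(p + 12) = 564 - 7p.
564 - 7p = -132 + 5p gives seller price ps = 58; buyers pay pb = 58 + 12 = 70.
New quantity: q = 648 − 7(70) = 158.
DWL = ½ × 12 × (193 − 158) = 210.

Deadweight loss = 210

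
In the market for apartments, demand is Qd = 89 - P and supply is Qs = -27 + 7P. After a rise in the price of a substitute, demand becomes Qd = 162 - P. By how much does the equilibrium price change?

Original equilibrium: P* = 14.5, Q* = 74.5.
New equilibrium: 162 - P = -27 + 7P, so 189 = 8P and P' = 23.625; Q' = 162 − 1(23.625) = 138.375.
Change in price: 23.625 − 14.5 = 9.125.

ΔP = 9.125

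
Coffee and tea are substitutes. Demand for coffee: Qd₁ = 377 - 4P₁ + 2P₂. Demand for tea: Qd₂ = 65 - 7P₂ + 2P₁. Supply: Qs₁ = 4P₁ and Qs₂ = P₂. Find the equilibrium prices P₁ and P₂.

Market 1: 377 - 4P₁ + 2P₂ = 4P₁ → 8P₁ - 2P₂ = 377.
Market 2: 8P₂ - 2P₁ = 65.
Eliminating P₂: 8×(1) + 2×(2) gives 60P₁ = 3146, so P₁ = 1573/30.
Back-substitute into (2): P₂ = (65 + 2×1573/30) / 8 = 637/30.

P₁ = 1573/30, P₂ = 637/30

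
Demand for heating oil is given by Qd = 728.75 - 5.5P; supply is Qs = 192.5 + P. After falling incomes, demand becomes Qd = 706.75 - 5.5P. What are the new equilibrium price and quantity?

P' = 2057/26, Q' = 3531/13

Original equilibrium: P* = 82.5, Q* = 275.
New equilibrium: 706.75 - 5.5P = 192.5 + P, so 514.25 = 6.5P and P' = 2057/26; Q' = 706.75 − 5.5(2057/26) = 3531/13.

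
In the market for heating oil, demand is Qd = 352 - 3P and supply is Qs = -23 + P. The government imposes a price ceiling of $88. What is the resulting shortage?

Equilibrium price would be P* = 93.75, so the ceiling at 88 binds.
At P = 88: Qd = 352 − 3(88) = 88, Qs = -23 + 1(88) = 65.
Shortage = 88 − 65 = 23.

Shortage = 23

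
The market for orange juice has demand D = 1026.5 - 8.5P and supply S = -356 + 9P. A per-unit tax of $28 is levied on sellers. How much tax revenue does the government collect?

Pre-tax equilibrium: P* = 79, Q* = 355.
Tax on sellers shifts supply to S = -356 + 9(P − 28) = -608 + 9P.
1026.5 - 8.5P = -608 + 9P gives buyer price Pb = 93.4; sellers receive Ps = 93.4 − 28 = 65.4.
New quantity: Q = 1026.5 − 8.5(93.4) = 232.6.
Revenue = 28 × 232.6 = 6512.8.

Tax revenue = 6512.8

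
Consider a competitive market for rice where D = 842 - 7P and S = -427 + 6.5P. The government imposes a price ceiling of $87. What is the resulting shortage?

Shortage = 94.5

Equilibrium price would be P* = 94, so the ceiling at 87 binds.
At P = 87: D = 842 − 7(87) = 233, S = -427 + 6.5(87) = 138.5.
Shortage = 233 − 138.5 = 94.5.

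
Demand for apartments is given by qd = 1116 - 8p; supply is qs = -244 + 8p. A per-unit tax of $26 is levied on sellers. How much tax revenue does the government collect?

Tax revenue = 8632

Pre-tax equilibrium: p* = 85, q* = 436.
Tax on sellers shifts supply to qs = -244 + 8(p − 26) = -452 + 8p.
1116 - 8p = -452 + 8p gives buyer price pb = 98; sellers receive ps = 98 − 26 = 72.
New quantity: q = 1116 − 8(98) = 332.
Revenue = 26 × 332 = 8632.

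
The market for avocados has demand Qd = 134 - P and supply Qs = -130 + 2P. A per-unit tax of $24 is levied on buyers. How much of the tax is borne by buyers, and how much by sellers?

Pre-tax equilibrium: P* = 88, Q* = 46.
Tax on buyers shifts demand to Qd = 134 − 1(P + 24) = 110 - P.
110 - P = -130 + 2P gives seller price Ps = 80; buyers pay Pb = 80 + 24 = 104.
New quantity: Q = 134 − 1(104) = 30.
Buyer burden = 104 − 88 = 16; seller burden = 88 − 80 = 8.

Buyers bear $16, sellers bear $8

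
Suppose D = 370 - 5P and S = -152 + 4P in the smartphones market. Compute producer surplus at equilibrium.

Equilibrium: 370 - 5P = -152 + 4P gives P* = 58, Q* = 80.
Supply starts at P = 38 (where S = 0).
PS = ½(58 − 38)(80) = 800.

Producer surplus = 800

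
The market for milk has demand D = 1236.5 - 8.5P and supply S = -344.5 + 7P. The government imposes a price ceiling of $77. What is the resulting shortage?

Equilibrium price would be P* = 102, so the ceiling at 77 binds.
At P = 77: D = 1236.5 − 8.5(77) = 582, S = -344.5 + 7(77) = 194.5.
Shortage = 582 − 194.5 = 387.5.

Shortage = 387.5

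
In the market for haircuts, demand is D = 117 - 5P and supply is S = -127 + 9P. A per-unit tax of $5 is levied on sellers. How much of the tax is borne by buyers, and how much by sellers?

Buyers bear 45/14, sellers bear 25/14

Pre-tax equilibrium: P* = 122/7, Q* = 209/7.
Tax on sellers shifts supply to S = -127 + 9(P − 5) = -172 + 9P.
117 - 5P = -172 + 9P gives buyer price Pb = 289/14; sellers receive Ps = 289/14 − 5 = 219/14.
New quantity: Q = 117 − 5(289/14) = 193/14.
Buyer burden = 289/14 − 122/7 = 45/14; seller burden = 122/7 − 219/14 = 25/14.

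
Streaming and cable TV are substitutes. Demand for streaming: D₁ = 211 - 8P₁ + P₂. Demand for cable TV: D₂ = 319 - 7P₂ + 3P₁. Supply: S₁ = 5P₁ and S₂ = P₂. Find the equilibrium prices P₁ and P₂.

Market 1: 211 - 8P₁ + P₂ = 5P₁ → 13P₁ - P₂ = 211.
Market 2: 8P₂ - 3P₁ = 319.
Eliminating P₂: 8×(1) + 1×(2) gives 101P₁ = 2007, so P₁ = 2007/101.
Back-substitute into (2): P₂ = (319 + 3×2007/101) / 8 = 4780/101.

P₁ = 2007/101, P₂ = 4780/101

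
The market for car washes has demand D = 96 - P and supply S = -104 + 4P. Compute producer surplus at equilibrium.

Producer surplus = 392

Equilibrium: 96 - P = -104 + 4P gives P* = 40, Q* = 56.
Supply starts at P = 26 (where S = 0).
PS = ½(40 − 26)(56) = 392.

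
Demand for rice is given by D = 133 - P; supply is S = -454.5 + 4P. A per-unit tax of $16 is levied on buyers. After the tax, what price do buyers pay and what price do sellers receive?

Pre-tax equilibrium: P* = 117.5, Q* = 15.5.
Tax on buyers shifts demand to D = 133 − 1(P + 16) = 117 - P.
117 - P = -454.5 + 4P gives seller price Ps = 114.3; buyers pay Pb = 114.3 + 16 = 130.3.
New quantity: Q = 133 − 1(130.3) = 2.7.

Buyers pay $130.3, sellers receive $114.3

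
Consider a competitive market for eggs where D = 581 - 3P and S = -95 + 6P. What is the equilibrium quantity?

Set D = S: 581 - 3P = -95 + 6P.
676 = 9P, so P* = 676/9.
Q* = 581 − 3(676/9) = 1067/3.

Q* = 1067/3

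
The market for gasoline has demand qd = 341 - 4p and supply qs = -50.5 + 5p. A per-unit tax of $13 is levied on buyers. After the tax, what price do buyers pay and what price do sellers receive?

Buyers pay 913/18, sellers receive 679/18

Pre-tax equilibrium: p* = 43.5, q* = 167.
Tax on buyers shifts demand to qd = 341 − 4(p + 13) = 289 - 4p.
289 - 4p = -50.5 + 5p gives seller price ps = 679/18; buyers pay pb = 679/18 + 13 = 913/18.
New quantity: q = 341 − 4(913/18) = 1243/9.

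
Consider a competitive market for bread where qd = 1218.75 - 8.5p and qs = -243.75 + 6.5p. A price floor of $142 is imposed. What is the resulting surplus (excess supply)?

Surplus = 667.5

Equilibrium price would be p* = 97.5, so the floor at 142 binds.
At p = 142: qd = 11.75, qs = 679.25.
Surplus = 679.25 − 11.75 = 667.5.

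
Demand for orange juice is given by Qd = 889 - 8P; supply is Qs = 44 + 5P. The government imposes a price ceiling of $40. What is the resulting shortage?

Shortage = 325

Equilibrium price would be P* = 65, so the ceiling at 40 binds.
At P = 40: Qd = 889 − 8(40) = 569, Qs = 44 + 5(40) = 244.
Shortage = 569 − 244 = 325.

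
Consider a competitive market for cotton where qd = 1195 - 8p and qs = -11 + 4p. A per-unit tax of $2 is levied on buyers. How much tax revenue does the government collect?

Tax revenue = 2314/3

Pre-tax equilibrium: p* = 100.5, q* = 391.
Tax on buyers shifts demand to qd = 1195 − 8(p + 2) = 1179 - 8p.
1179 - 8p = -11 + 4p gives seller price ps = 595/6; buyers pay pb = 595/6 + 2 = 607/6.
New quantity: q = 1195 − 8(607/6) = 1157/3.
Revenue = 2 × 1157/3 = 2314/3.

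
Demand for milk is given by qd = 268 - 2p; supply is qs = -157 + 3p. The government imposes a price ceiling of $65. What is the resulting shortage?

Shortage = 100

Equilibrium price would be p* = 85, so the ceiling at 65 binds.
At p = 65: qd = 268 − 2(65) = 138, qs = -157 + 3(65) = 38.
Shortage = 138 − 38 = 100.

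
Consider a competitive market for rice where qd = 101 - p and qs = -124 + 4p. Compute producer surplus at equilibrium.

Equilibrium: 101 - p = -124 + 4p gives p* = 45, q* = 56.
Supply starts at p = 31 (where qs = 0).
PS = ½(45 − 31)(56) = 392.

Producer surplus = 392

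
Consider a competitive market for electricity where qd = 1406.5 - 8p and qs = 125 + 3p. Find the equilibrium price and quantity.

p* = 116.5, q* = 474.5

Set qd = qs: 1406.5 - 8p = 125 + 3p.
1281.5 = 11p, so p* = 116.5.
q* = 1406.5 − 8(116.5) = 474.5.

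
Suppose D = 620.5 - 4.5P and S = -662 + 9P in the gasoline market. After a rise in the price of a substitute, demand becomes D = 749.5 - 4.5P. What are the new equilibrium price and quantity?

P' = 941/9, Q' = 279

Original equilibrium: P* = 95, Q* = 193.
New equilibrium: 749.5 - 4.5P = -662 + 9P, so 1411.5 = 13.5P and P' = 941/9; Q' = 749.5 − 4.5(941/9) = 279.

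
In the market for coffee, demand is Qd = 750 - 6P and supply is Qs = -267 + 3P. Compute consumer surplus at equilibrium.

Equilibrium: 750 - 6P = -267 + 3P gives P* = 113, Q* = 72.
Demand choke price (Qd = 0): P = 125.
CS = ½(125 − 113)(72) = 432.

Consumer surplus = 432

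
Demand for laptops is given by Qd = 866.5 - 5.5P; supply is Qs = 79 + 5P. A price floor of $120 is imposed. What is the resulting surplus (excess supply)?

Equilibrium price would be P* = 75, so the floor at 120 binds.
At P = 120: Qd = 206.5, Qs = 679.
Surplus = 679 − 206.5 = 472.5.

Surplus = 472.5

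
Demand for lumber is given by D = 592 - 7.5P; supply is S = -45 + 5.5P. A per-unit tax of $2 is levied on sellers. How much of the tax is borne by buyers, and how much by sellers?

Pre-tax equilibrium: P* = 49, Q* = 224.5.
Tax on sellers shifts supply to S = -45 + 5.5(P − 2) = -56 + 5.5P.
592 - 7.5P = -56 + 5.5P gives buyer price Pb = 648/13; sellers receive Ps = 648/13 − 2 = 622/13.
New quantity: Q = 592 − 7.5(648/13) = 2836/13.
Buyer burden = 648/13 − 49 = 11/13; seller burden = 49 − 622/13 = 15/13.

Buyers bear 11/13, sellers bear 15/13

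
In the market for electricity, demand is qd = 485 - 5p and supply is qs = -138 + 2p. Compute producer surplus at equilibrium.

Producer surplus = 400

Equilibrium: 485 - 5p = -138 + 2p gives p* = 89, q* = 40.
Supply starts at p = 69 (where qs = 0).
PS = ½(89 − 69)(40) = 400.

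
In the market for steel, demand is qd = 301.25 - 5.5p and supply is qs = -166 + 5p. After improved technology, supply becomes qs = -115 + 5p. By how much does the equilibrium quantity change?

Δq = 187/7

Original equilibrium: p* = 44.5, q* = 56.5.
New equilibrium: 301.25 - 5.5p = -115 + 5p, so 416.25 = 10.5p and p' = 555/14; q' = 301.25 − 5.5(555/14) = 1165/14.
Change in quantity: 1165/14 − 56.5 = 187/7.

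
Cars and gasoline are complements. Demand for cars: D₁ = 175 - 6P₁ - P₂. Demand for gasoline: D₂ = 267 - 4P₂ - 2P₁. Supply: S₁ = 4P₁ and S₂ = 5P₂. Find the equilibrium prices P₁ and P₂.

Market 1: 175 - 6P₁ - P₂ = 4P₁ → 10P₁ + P₂ = 175.
Market 2: 9P₂ + 2P₁ = 267.
Eliminating P₂: 9×(1) − 1×(2) gives 88P₁ = 1308, so P₁ = 327/22.
Back-substitute into (2): P₂ = (267 − 2×327/22) / 9 = 290/11.

P₁ = 327/22, P₂ = 290/11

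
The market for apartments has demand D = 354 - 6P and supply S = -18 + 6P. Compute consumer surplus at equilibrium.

Consumer surplus = 2352

Equilibrium: 354 - 6P = -18 + 6P gives P* = 31, Q* = 168.
Demand choke price (D = 0): P = 59.
CS = ½(59 − 31)(168) = 2352.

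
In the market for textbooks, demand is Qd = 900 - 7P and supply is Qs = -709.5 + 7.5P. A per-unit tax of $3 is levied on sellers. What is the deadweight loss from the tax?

Deadweight loss = 945/58

Pre-tax equilibrium: P* = 111, Q* = 123.
Tax on sellers shifts supply to Qs = -709.5 + 7.5(P − 3) = -732 + 7.5P.
900 - 7P = -732 + 7.5P gives buyer price Pb = 3264/29; sellers receive Ps = 3264/29 − 3 = 3177/29.
New quantity: Q = 900 − 7(3264/29) = 3252/29.
DWL = ½ × 3 × (123 − 3252/29) = 945/58.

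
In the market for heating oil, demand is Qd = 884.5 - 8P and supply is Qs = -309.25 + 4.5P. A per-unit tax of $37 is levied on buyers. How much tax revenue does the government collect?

Pre-tax equilibrium: P* = 95.5, Q* = 120.5.
Tax on buyers shifts demand to Qd = 884.5 − 8(P + 37) = 588.5 - 8P.
588.5 - 8P = -309.25 + 4.5P gives seller price Ps = 71.82; buyers pay Pb = 71.82 + 37 = 108.82.
New quantity: Q = 884.5 − 8(108.82) = 13.94.
Revenue = 37 × 13.94 = 515.78.

Tax revenue = 515.78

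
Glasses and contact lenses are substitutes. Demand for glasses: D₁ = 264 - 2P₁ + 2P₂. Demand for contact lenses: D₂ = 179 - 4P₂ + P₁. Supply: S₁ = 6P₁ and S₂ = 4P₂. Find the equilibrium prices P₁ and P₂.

Market 1: 264 - 2P₁ + 2P₂ = 6P₁ → 8P₁ - 2P₂ = 264.
Market 2: 8P₂ - P₁ = 179.
Eliminating P₂: 8×(1) + 2×(2) gives 62P₁ = 2470, so P₁ = 1235/31.
Back-substitute into (2): P₂ = (179 + 1×1235/31) / 8 = 848/31.

P₁ = 1235/31, P₂ = 848/31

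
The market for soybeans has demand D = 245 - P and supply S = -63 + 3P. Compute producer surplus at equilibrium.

Producer surplus = 4704

Equilibrium: 245 - P = -63 + 3P gives P* = 77, Q* = 168.
Supply starts at P = 21 (where S = 0).
PS = ½(77 − 21)(168) = 4704.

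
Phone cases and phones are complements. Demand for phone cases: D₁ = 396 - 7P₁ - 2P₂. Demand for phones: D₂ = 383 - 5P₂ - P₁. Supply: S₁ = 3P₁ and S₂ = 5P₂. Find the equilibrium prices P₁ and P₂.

P₁ = 1597/49, P₂ = 1717/49

Market 1: 396 - 7P₁ - 2P₂ = 3P₁ → 10P₁ + 2P₂ = 396.
Market 2: 10P₂ + P₁ = 383.
Eliminating P₂: 10×(1) − 2×(2) gives 98P₁ = 3194, so P₁ = 1597/49.
Back-substitute into (2): P₂ = (383 − 1×1597/49) / 10 = 1717/49.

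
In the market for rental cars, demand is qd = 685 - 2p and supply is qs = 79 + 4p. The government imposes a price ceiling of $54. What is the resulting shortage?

Equilibrium price would be p* = 101, so the ceiling at 54 binds.
At p = 54: qd = 685 − 2(54) = 577, qs = 79 + 4(54) = 295.
Shortage = 577 − 295 = 282.

Shortage = 282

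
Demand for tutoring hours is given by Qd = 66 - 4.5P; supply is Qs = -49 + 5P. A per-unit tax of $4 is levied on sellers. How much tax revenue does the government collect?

Tax revenue = 156/19

Pre-tax equilibrium: P* = 230/19, Q* = 219/19.
Tax on sellers shifts supply to Qs = -49 + 5(P − 4) = -69 + 5P.
66 - 4.5P = -69 + 5P gives buyer price Pb = 270/19; sellers receive Ps = 270/19 − 4 = 194/19.
New quantity: Q = 66 − 4.5(270/19) = 39/19.
Revenue = 4 × 39/19 = 156/19.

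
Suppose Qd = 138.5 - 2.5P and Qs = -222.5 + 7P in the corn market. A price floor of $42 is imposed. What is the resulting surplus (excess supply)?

Equilibrium price would be P* = 38, so the floor at 42 binds.
At P = 42: Qd = 33.5, Qs = 71.5.
Surplus = 71.5 − 33.5 = 38.

Surplus = 38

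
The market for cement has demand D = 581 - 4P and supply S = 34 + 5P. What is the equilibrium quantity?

Q* = 3041/9

Set D = S: 581 - 4P = 34 + 5P.
547 = 9P, so P* = 547/9.
Q* = 581 − 4(547/9) = 3041/9.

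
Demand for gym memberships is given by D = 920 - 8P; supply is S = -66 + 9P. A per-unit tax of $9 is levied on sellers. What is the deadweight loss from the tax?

Pre-tax equilibrium: P* = 58, Q* = 456.
Tax on sellers shifts supply to S = -66 + 9(P − 9) = -147 + 9P.
920 - 8P = -147 + 9P gives buyer price Pb = 1067/17; sellers receive Ps = 1067/17 − 9 = 914/17.
New quantity: Q = 920 − 8(1067/17) = 7104/17.
DWL = ½ × 9 × (456 − 7104/17) = 2916/17.

Deadweight loss = 2916/17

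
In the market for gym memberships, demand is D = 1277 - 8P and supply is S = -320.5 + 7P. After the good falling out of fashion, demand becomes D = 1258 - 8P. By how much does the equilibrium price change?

ΔP = -19/15

Original equilibrium: P* = 106.5, Q* = 425.
New equilibrium: 1258 - 8P = -320.5 + 7P, so 1578.5 = 15P and P' = 3157/30; Q' = 1258 − 8(3157/30) = 6242/15.
Change in price: 3157/30 − 106.5 = -19/15.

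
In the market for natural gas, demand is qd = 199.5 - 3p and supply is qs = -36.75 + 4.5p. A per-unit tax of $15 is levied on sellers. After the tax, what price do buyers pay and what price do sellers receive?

Pre-tax equilibrium: p* = 31.5, q* = 105.
Tax on sellers shifts supply to qs = -36.75 + 4.5(p − 15) = -104.25 + 4.5p.
199.5 - 3p = -104.25 + 4.5p gives buyer price pb = 40.5; sellers receive ps = 40.5 − 15 = 25.5.
New quantity: q = 199.5 − 3(40.5) = 78.

Buyers pay $40.5, sellers receive $25.5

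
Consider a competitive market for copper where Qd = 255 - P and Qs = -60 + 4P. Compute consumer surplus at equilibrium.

Consumer surplus = 18432

Equilibrium: 255 - P = -60 + 4P gives P* = 63, Q* = 192.
Demand choke price (Qd = 0): P = 255.
CS = ½(255 − 63)(192) = 18432.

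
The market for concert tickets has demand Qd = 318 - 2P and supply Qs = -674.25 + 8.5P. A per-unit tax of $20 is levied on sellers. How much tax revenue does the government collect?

Tax revenue = 40580/21

Pre-tax equilibrium: P* = 94.5, Q* = 129.
Tax on sellers shifts supply to Qs = -674.25 + 8.5(P − 20) = -844.25 + 8.5P.
318 - 2P = -844.25 + 8.5P gives buyer price Pb = 4649/42; sellers receive Ps = 4649/42 − 20 = 3809/42.
New quantity: Q = 318 − 2(4649/42) = 2029/21.
Revenue = 20 × 2029/21 = 40580/21.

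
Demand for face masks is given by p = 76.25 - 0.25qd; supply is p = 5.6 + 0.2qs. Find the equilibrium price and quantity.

p* = 37, q* = 157

Set the two price expressions equal: 76.25 - 0.25q = 5.6 + 0.2q.
70.65 = 0.45q, so q* = 157.
p* = 76.25 − (0.25)(157) = 37.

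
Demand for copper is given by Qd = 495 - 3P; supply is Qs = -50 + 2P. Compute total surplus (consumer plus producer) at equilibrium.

Total surplus = 11760

Equilibrium: 495 - 3P = -50 + 2P gives P* = 109, Q* = 168.
Demand choke price: P = 165; supply starts at P = 25.
CS = ½(165 − 109)(168) = 4704; PS = ½(109 − 25)(168) = 7056.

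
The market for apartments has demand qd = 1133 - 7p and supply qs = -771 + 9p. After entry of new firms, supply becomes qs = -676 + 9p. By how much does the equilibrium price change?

Δp = -5.9375

Original equilibrium: p* = 119, q* = 300.
New equilibrium: 1133 - 7p = -676 + 9p, so 1809 = 16p and p' = 113.0625; q' = 1133 − 7(113.0625) = 341.5625.
Change in price: 113.0625 − 119 = -5.9375.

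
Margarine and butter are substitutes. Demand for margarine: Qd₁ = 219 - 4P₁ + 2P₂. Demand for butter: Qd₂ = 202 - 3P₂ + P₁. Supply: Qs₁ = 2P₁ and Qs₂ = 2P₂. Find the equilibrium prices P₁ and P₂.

P₁ = 1499/28, P₂ = 1431/28

Market 1: 219 - 4P₁ + 2P₂ = 2P₁ → 6P₁ - 2P₂ = 219.
Market 2: 5P₂ - P₁ = 202.
Eliminating P₂: 5×(1) + 2×(2) gives 28P₁ = 1499, so P₁ = 1499/28.
Back-substitute into (2): P₂ = (202 + 1×1499/28) / 5 = 1431/28.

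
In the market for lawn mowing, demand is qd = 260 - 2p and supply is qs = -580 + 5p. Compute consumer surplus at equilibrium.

Consumer surplus = 100

Equilibrium: 260 - 2p = -580 + 5p gives p* = 120, q* = 20.
Demand choke price (qd = 0): p = 130.
CS = ½(130 − 120)(20) = 100.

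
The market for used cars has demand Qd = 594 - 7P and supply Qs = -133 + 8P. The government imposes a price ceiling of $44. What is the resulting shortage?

Equilibrium price would be P* = 727/15, so the ceiling at 44 binds.
At P = 44: Qd = 594 − 7(44) = 286, Qs = -133 + 8(44) = 219.
Shortage = 286 − 219 = 67.

Shortage = 67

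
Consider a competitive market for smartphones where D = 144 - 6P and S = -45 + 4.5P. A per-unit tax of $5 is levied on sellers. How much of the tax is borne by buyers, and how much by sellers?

Buyers bear 15/7, sellers bear 20/7

Pre-tax equilibrium: P* = 18, Q* = 36.
Tax on sellers shifts supply to S = -45 + 4.5(P − 5) = -67.5 + 4.5P.
144 - 6P = -67.5 + 4.5P gives buyer price Pb = 141/7; sellers receive Ps = 141/7 − 5 = 106/7.
New quantity: Q = 144 − 6(141/7) = 162/7.
Buyer burden = 141/7 − 18 = 15/7; seller burden = 18 − 106/7 = 20/7.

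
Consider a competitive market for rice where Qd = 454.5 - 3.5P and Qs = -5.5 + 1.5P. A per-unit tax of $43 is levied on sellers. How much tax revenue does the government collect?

Pre-tax equilibrium: P* = 92, Q* = 132.5.
Tax on sellers shifts supply to Qs = -5.5 + 1.5(P − 43) = -70 + 1.5P.
454.5 - 3.5P = -70 + 1.5P gives buyer price Pb = 104.9; sellers receive Ps = 104.9 − 43 = 61.9.
New quantity: Q = 454.5 − 3.5(104.9) = 87.35.
Revenue = 43 × 87.35 = 3756.05.

Tax revenue = 3756.05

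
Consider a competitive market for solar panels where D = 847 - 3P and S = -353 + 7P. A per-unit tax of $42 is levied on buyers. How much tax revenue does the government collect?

Pre-tax equilibrium: P* = 120, Q* = 487.
Tax on buyers shifts demand to D = 847 − 3(P + 42) = 721 - 3P.
721 - 3P = -353 + 7P gives seller price Ps = 107.4; buyers pay Pb = 107.4 + 42 = 149.4.
New quantity: Q = 847 − 3(149.4) = 398.8.
Revenue = 42 × 398.8 = 16749.6.

Tax revenue = 16749.6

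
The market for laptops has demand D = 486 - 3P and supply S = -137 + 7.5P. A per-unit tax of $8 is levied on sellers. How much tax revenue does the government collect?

Tax revenue = 16288/7

Pre-tax equilibrium: P* = 178/3, Q* = 308.
Tax on sellers shifts supply to S = -137 + 7.5(P − 8) = -197 + 7.5P.
486 - 3P = -197 + 7.5P gives buyer price Pb = 1366/21; sellers receive Ps = 1366/21 − 8 = 1198/21.
New quantity: Q = 486 − 3(1366/21) = 2036/7.
Revenue = 8 × 2036/7 = 16288/7.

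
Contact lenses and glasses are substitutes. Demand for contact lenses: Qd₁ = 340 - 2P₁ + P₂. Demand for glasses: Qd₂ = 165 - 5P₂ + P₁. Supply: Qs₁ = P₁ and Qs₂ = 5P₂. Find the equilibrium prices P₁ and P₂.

P₁ = 3565/29, P₂ = 835/29

Market 1: 340 - 2P₁ + P₂ = P₁ → 3P₁ - P₂ = 340.
Market 2: 10P₂ - P₁ = 165.
Eliminating P₂: 10×(1) + 1×(2) gives 29P₁ = 3565, so P₁ = 3565/29.
Back-substitute into (2): P₂ = (165 + 1×3565/29) / 10 = 835/29.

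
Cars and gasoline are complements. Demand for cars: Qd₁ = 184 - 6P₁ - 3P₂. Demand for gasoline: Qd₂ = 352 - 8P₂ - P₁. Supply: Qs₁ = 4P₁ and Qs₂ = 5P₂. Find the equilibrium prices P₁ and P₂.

Market 1: 184 - 6P₁ - 3P₂ = 4P₁ → 10P₁ + 3P₂ = 184.
Market 2: 13P₂ + P₁ = 352.
Eliminating P₂: 13×(1) − 3×(2) gives 127P₁ = 1336, so P₁ = 1336/127.
Back-substitute into (2): P₂ = (352 − 1×1336/127) / 13 = 3336/127.

P₁ = 1336/127, P₂ = 3336/127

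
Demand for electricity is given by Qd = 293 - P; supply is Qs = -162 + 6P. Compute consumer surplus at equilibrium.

Consumer surplus = 25992

Equilibrium: 293 - P = -162 + 6P gives P* = 65, Q* = 228.
Demand choke price (Qd = 0): P = 293.
CS = ½(293 − 65)(228) = 25992.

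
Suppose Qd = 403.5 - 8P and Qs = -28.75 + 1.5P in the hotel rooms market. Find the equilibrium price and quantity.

P* = 45.5, Q* = 39.5

Set Qd = Qs: 403.5 - 8P = -28.75 + 1.5P.
432.25 = 9.5P, so P* = 45.5.
Q* = 403.5 − 8(45.5) = 39.5.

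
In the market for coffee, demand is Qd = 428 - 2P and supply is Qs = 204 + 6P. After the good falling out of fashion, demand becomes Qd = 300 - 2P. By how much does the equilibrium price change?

Original equilibrium: P* = 28, Q* = 372.
New equilibrium: 300 - 2P = 204 + 6P, so 96 = 8P and P' = 12; Q' = 300 − 2(12) = 276.
Change in price: 12 − 28 = -16.

ΔP = -16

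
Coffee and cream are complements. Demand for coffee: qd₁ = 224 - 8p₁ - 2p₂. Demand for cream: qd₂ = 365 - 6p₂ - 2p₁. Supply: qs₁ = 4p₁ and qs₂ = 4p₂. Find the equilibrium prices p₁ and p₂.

Market 1: 224 - 8p₁ - 2p₂ = 4p₁ → 12p₁ + 2p₂ = 224.
Market 2: 10p₂ + 2p₁ = 365.
Eliminating p₂: 10×(1) − 2×(2) gives 116p₁ = 1510, so p₁ = 755/58.
Back-substitute into (2): p₂ = (365 − 2×755/58) / 10 = 983/29.

p₁ = 755/58, p₂ = 983/29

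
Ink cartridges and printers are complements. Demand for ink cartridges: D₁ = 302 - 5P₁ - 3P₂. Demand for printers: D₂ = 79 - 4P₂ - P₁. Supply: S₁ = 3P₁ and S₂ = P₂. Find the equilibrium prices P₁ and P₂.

Market 1: 302 - 5P₁ - 3P₂ = 3P₁ → 8P₁ + 3P₂ = 302.
Market 2: 5P₂ + P₁ = 79.
Eliminating P₂: 5×(1) − 3×(2) gives 37P₁ = 1273, so P₁ = 1273/37.
Back-substitute into (2): P₂ = (79 − 1×1273/37) / 5 = 330/37.

P₁ = 1273/37, P₂ = 330/37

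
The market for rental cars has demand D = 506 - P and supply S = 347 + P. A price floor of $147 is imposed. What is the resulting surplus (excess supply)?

Equilibrium price would be P* = 79.5, so the floor at 147 binds.
At P = 147: D = 359, S = 494.
Surplus = 494 − 359 = 135.

Surplus = 135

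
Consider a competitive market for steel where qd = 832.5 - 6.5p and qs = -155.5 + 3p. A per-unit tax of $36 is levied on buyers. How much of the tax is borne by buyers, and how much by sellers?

Buyers bear 216/19, sellers bear 468/19

Pre-tax equilibrium: p* = 104, q* = 156.5.
Tax on buyers shifts demand to qd = 832.5 − 6.5(p + 36) = 598.5 - 6.5p.
598.5 - 6.5p = -155.5 + 3p gives seller price ps = 1508/19; buyers pay pb = 1508/19 + 36 = 2192/19.
New quantity: q = 832.5 − 6.5(2192/19) = 3139/38.
Buyer burden = 2192/19 − 104 = 216/19; seller burden = 104 − 1508/19 = 468/19.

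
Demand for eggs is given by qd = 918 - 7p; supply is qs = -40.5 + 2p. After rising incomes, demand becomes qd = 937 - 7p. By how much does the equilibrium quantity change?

Δq = 38/9

Original equilibrium: p* = 106.5, q* = 172.5.
New equilibrium: 937 - 7p = -40.5 + 2p, so 977.5 = 9p and p' = 1955/18; q' = 937 − 7(1955/18) = 3181/18.
Change in quantity: 3181/18 − 172.5 = 38/9.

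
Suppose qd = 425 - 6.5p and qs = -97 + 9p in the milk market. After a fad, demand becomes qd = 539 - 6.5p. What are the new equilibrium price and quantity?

Original equilibrium: p* = 1044/31, q* = 6389/31.
New equilibrium: 539 - 6.5p = -97 + 9p, so 636 = 15.5p and p' = 1272/31; q' = 539 − 6.5(1272/31) = 8441/31.

p' = 1272/31, q' = 8441/31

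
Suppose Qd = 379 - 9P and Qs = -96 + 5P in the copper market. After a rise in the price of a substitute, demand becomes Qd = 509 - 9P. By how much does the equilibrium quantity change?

Original equilibrium: P* = 475/14, Q* = 1031/14.
New equilibrium: 509 - 9P = -96 + 5P, so 605 = 14P and P' = 605/14; Q' = 509 − 9(605/14) = 1681/14.
Change in quantity: 1681/14 − 1031/14 = 325/7.

ΔQ = 325/7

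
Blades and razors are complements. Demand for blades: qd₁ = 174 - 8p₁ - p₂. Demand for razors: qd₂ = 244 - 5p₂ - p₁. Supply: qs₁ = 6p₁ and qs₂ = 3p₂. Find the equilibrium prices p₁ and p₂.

Market 1: 174 - 8p₁ - p₂ = 6p₁ → 14p₁ + p₂ = 174.
Market 2: 8p₂ + p₁ = 244.
Eliminating p₂: 8×(1) − 1×(2) gives 111p₁ = 1148, so p₁ = 1148/111.
Back-substitute into (2): p₂ = (244 − 1×1148/111) / 8 = 3242/111.

p₁ = 1148/111, p₂ = 3242/111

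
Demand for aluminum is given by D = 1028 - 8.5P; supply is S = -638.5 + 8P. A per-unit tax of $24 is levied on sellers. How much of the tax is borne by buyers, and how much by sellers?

Buyers bear 128/11, sellers bear 136/11

Pre-tax equilibrium: P* = 101, Q* = 169.5.
Tax on sellers shifts supply to S = -638.5 + 8(P − 24) = -830.5 + 8P.
1028 - 8.5P = -830.5 + 8P gives buyer price Pb = 1239/11; sellers receive Ps = 1239/11 − 24 = 975/11.
New quantity: Q = 1028 − 8.5(1239/11) = 1553/22.
Buyer burden = 1239/11 − 101 = 128/11; seller burden = 101 − 975/11 = 136/11.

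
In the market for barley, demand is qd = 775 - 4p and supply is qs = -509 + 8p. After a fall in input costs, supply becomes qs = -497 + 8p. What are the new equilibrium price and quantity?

p' = 106, q' = 351

Original equilibrium: p* = 107, q* = 347.
New equilibrium: 775 - 4p = -497 + 8p, so 1272 = 12p and p' = 106; q' = 775 − 4(106) = 351.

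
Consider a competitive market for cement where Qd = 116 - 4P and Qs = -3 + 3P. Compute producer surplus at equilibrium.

Equilibrium: 116 - 4P = -3 + 3P gives P* = 17, Q* = 48.
Supply starts at P = 1 (where Qs = 0).
PS = ½(17 − 1)(48) = 384.

Producer surplus = 384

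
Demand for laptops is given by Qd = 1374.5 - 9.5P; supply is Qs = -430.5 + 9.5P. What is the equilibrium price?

Set Qd = Qs: 1374.5 - 9.5P = -430.5 + 9.5P.
1805 = 19P, so P* = 95.
Q* = 1374.5 − 9.5(95) = 472.

P* = 95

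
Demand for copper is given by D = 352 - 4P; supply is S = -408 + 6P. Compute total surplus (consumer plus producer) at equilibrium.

Total surplus = 480

Equilibrium: 352 - 4P = -408 + 6P gives P* = 76, Q* = 48.
Demand choke price: P = 88; supply starts at P = 68.
CS = ½(88 − 76)(48) = 288; PS = ½(76 − 68)(48) = 192.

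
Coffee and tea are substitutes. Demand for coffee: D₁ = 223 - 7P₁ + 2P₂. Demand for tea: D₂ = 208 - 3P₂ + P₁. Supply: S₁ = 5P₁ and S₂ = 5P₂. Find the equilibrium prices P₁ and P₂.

Market 1: 223 - 7P₁ + 2P₂ = 5P₁ → 12P₁ - 2P₂ = 223.
Market 2: 8P₂ - P₁ = 208.
Eliminating P₂: 8×(1) + 2×(2) gives 94P₁ = 2200, so P₁ = 1100/47.
Back-substitute into (2): P₂ = (208 + 1×1100/47) / 8 = 2719/94.

P₁ = 1100/47, P₂ = 2719/94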